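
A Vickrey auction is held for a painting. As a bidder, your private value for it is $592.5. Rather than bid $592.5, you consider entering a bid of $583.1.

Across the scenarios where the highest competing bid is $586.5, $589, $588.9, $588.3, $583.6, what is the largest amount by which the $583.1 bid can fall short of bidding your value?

$586.5: truthful gives $6, deviation gives $0 → loss $6.
$589: truthful gives $3.5, deviation gives $0 → loss $3.5.
$588.9: truthful gives $3.6, deviation gives $0 → loss $3.6.
$588.3: truthful gives $4.2, deviation gives $0 → loss $4.2.
$583.6: truthful gives $8.9, deviation gives $0 → loss $8.9.
Maximum loss: $8.9.

$8.9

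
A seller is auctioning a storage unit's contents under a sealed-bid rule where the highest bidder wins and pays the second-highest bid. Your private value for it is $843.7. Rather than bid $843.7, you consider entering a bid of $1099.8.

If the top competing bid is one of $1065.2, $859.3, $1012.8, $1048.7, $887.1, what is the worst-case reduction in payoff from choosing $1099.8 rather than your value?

$1065.2: truthful gives $0, deviation gives −$221.5 → loss $221.5.
$859.3: truthful gives $0, deviation gives −$15.6 → loss $15.6.
$1012.8: truthful gives $0, deviation gives −$169.1 → loss $169.1.
$1048.7: truthful gives $0, deviation gives −$205 → loss $205.
$887.1: truthful gives $0, deviation gives −$43.4 → loss $43.4.
Maximum loss: $221.5.

$221.5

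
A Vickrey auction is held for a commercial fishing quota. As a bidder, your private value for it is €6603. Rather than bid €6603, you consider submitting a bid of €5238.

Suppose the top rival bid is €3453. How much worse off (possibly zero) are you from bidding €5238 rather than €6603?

Bidding your value €6603: you win (since €6603 > €3453) and pay €3453. Payoff €3150.
Bidding €5238: you win and pay €3453. Payoff €6603 − €3453 = €3150.
Difference = €3150 − €3150 = €0; both bids lead to the same outcome because the competing bid is below both your value and your alternative bid.

€0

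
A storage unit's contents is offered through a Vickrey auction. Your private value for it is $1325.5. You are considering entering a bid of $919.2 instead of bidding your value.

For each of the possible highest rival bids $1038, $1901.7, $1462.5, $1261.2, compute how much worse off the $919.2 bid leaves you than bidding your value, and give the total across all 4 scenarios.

$351.8

The deviation costs you only when the competing bid falls strictly between $919.2 and $1325.5; elsewhere both bids give the same outcome.
$1038: truthful payoff $287.5, deviation payoff $0 → loss $287.5.
$1901.7: outcomes coincide → loss $0.
$1462.5: outcomes coincide → loss $0.
$1261.2: truthful payoff $64.3, deviation payoff $0 → loss $64.3.
Total loss = $287.5 + $64.3 = $351.8.
Because the price is fixed by the runner-up's bid, deviating from your value can only change a good outcome into a bad one — never the reverse.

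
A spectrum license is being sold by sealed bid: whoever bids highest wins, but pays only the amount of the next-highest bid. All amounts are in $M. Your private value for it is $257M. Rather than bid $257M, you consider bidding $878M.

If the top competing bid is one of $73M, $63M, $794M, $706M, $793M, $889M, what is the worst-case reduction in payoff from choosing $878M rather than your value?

$537M

$73M: same outcome either way → loss $0M.
$63M: same outcome either way → loss $0M.
$794M: truthful gives $0M, deviation gives −$537M → loss $537M.
$706M: truthful gives $0M, deviation gives −$449M → loss $449M.
$793M: truthful gives $0M, deviation gives −$536M → loss $536M.
$889M: same outcome either way → loss $0M.
Maximum loss: $537M.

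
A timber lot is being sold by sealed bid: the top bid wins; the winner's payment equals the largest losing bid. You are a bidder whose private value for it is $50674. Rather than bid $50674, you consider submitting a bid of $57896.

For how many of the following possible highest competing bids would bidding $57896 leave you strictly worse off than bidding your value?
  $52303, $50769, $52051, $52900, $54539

5

The deviation hurts exactly when the highest competing bid lies strictly between $50674 and $57896 — overbidding then wins at a price above your value.
$52303: inside the interval → strictly worse (loss $1629).
$50769: inside the interval → strictly worse (loss $95).
$52051: inside the interval → strictly worse (loss $1377).
$52900: inside the interval → strictly worse (loss $2226).
$54539: inside the interval → strictly worse (loss $3865).
Count: 5.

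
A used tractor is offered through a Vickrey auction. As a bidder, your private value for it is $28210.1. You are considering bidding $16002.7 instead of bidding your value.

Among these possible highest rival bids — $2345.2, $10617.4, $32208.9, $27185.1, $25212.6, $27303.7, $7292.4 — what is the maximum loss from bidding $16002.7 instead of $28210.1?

$2997.5

$2345.2: same outcome either way → loss $0.
$10617.4: same outcome either way → loss $0.
$32208.9: same outcome either way → loss $0.
$27185.1: truthful gives $1025, deviation gives $0 → loss $1025.
$25212.6: truthful gives $2997.5, deviation gives $0 → loss $2997.5.
$27303.7: truthful gives $906.4, deviation gives $0 → loss $906.4.
$7292.4: same outcome either way → loss $0.
Maximum loss: $2997.5.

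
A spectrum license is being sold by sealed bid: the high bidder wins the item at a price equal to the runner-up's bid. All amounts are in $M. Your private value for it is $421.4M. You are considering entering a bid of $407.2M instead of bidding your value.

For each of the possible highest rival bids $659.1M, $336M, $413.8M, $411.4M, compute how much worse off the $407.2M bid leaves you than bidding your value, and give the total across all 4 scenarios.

$17.6M

The deviation costs you only when the competing bid falls strictly between $407.2M and $421.4M; elsewhere both bids give the same outcome.
$659.1M: outcomes coincide → loss $0M.
$336M: outcomes coincide → loss $0M.
$413.8M: truthful payoff $7.6M, deviation payoff $0M → loss $7.6M.
$411.4M: truthful payoff $10M, deviation payoff $0M → loss $10M.
Total loss = $7.6M + $10M = $17.6M.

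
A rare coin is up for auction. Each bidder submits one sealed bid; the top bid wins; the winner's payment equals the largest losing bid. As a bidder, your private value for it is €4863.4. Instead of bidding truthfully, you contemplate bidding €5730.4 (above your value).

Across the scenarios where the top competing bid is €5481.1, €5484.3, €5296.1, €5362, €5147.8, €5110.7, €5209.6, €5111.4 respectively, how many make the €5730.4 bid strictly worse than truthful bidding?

8

The deviation hurts exactly when the highest competing bid lies strictly between €4863.4 and €5730.4 — overbidding then wins at a price above your value.
€5481.1: inside the interval → strictly worse (loss €617.7).
€5484.3: inside the interval → strictly worse (loss €620.9).
€5296.1: inside the interval → strictly worse (loss €432.7).
€5362: inside the interval → strictly worse (loss €498.6).
€5147.8: inside the interval → strictly worse (loss €284.4).
€5110.7: inside the interval → strictly worse (loss €247.3).
€5209.6: inside the interval → strictly worse (loss €346.2).
€5111.4: inside the interval → strictly worse (loss €248).
Count: 8.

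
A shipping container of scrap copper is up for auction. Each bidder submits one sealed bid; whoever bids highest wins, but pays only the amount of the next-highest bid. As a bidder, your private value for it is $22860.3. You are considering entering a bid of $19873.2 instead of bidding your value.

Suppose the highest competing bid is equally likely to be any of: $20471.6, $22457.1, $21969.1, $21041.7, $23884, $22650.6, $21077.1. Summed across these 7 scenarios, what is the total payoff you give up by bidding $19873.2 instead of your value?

$7494.6

The deviation costs you only when the competing bid falls strictly between $19873.2 and $22860.3; elsewhere both bids give the same outcome.
$20471.6: truthful payoff $2388.7, deviation payoff $0 → loss $2388.7.
$22457.1: truthful payoff $403.2, deviation payoff $0 → loss $403.2.
$21969.1: truthful payoff $891.2, deviation payoff $0 → loss $891.2.
$21041.7: truthful payoff $1818.6, deviation payoff $0 → loss $1818.6.
$23884: outcomes coincide → loss $0.
$22650.6: truthful payoff $209.7, deviation payoff $0 → loss $209.7.
$21077.1: truthful payoff $1783.2, deviation payoff $0 → loss $1783.2.
Total loss = $2388.7 + $403.2 + $891.2 + $1818.6 + $209.7 + $1783.2 = $7494.6.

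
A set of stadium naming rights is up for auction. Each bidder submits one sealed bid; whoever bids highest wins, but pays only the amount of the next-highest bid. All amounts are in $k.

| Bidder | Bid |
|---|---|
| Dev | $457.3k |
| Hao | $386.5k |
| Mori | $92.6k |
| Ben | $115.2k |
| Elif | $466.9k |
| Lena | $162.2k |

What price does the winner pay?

$457.3k

Highest bid: Elif at $466.9k, so Elif wins.
Second-highest bid: Dev at $457.3k — that is the price the winner pays.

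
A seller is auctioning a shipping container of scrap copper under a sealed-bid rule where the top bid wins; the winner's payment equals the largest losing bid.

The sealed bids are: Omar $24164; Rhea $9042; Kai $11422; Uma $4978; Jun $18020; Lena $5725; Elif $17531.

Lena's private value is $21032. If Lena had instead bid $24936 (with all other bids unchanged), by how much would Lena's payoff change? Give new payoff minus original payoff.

−$3132

The highest bid among the other bidders is $24164; Lena's bid doesn't change that.
Original bid $5725: Lena is not highest (top rival bid is $24164); payoff $0.
Alternative bid $24936: Lena is highest, pays the top rival bid $24164; payoff $21032 − $24164 = −$3132.
Change in payoff = −$3132 − ($0) = −$3132.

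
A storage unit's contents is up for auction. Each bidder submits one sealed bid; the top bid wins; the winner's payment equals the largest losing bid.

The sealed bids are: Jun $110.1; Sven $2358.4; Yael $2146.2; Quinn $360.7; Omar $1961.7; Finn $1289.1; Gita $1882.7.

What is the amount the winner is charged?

$2146.2

Highest bid: Sven at $2358.4, so Sven wins.
Second-highest bid: Yael at $2146.2 — that is the price the winner pays.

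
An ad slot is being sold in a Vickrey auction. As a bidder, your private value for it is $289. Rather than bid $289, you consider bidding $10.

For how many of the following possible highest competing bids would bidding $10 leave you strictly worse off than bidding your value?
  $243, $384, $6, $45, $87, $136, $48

The deviation hurts exactly when the highest competing bid lies strictly between $10 and $289 — underbidding then forfeits a profitable win.
$243: inside the interval → strictly worse (loss $46).
$384: above both → same outcome either way.
$6: below both → same outcome either way.
$45: inside the interval → strictly worse (loss $244).
$87: inside the interval → strictly worse (loss $202).
$136: inside the interval → strictly worse (loss $153).
$48: inside the interval → strictly worse (loss $241).
Count: 5.

5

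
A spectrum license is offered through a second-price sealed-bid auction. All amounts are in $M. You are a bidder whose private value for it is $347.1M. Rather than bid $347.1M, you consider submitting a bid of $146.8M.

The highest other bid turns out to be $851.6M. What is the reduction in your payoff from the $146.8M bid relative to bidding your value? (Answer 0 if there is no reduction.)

$0M

Bidding your value $347.1M: you lose (since $347.1M < $851.6M). Payoff $0M.
Bidding $146.8M: you lose. Payoff $0M.
Difference = $0M − $0M = $0M; both bids lead to the same outcome because the competing bid is above both your value and your alternative bid.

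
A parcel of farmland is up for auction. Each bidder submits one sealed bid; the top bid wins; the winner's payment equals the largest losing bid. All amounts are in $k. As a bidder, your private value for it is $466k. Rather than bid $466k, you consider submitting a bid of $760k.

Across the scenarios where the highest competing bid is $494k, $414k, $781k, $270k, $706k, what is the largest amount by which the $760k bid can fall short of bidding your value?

$494k: truthful gives $0k, deviation gives −$28k → loss $28k.
$414k: same outcome either way → loss $0k.
$781k: same outcome either way → loss $0k.
$270k: same outcome either way → loss $0k.
$706k: truthful gives $0k, deviation gives −$240k → loss $240k.
Maximum loss: $240k.

$240k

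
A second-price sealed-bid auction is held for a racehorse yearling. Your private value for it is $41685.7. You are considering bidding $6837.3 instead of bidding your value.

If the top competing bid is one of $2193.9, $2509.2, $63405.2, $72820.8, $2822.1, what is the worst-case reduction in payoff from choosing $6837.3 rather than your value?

$2193.9: same outcome either way → loss $0.
$2509.2: same outcome either way → loss $0.
$63405.2: same outcome either way → loss $0.
$72820.8: same outcome either way → loss $0.
$2822.1: same outcome either way → loss $0.
Maximum loss: $0.

$0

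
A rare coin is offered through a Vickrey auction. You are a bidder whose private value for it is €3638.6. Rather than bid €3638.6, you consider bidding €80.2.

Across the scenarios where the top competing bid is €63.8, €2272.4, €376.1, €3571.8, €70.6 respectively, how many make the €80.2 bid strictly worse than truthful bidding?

3

The deviation hurts exactly when the highest competing bid lies strictly between €80.2 and €3638.6 — underbidding then forfeits a profitable win.
€63.8: below both → same outcome either way.
€2272.4: inside the interval → strictly worse (loss €1366.2).
€376.1: inside the interval → strictly worse (loss €3262.5).
€3571.8: inside the interval → strictly worse (loss €66.8).
€70.6: below both → same outcome either way.
Count: 3.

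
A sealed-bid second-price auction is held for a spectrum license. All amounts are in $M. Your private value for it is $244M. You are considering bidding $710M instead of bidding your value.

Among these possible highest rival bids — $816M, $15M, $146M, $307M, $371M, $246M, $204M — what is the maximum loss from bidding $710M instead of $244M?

$127M

$816M: same outcome either way → loss $0M.
$15M: same outcome either way → loss $0M.
$146M: same outcome either way → loss $0M.
$307M: truthful gives $0M, deviation gives −$63M → loss $63M.
$371M: truthful gives $0M, deviation gives −$127M → loss $127M.
$246M: truthful gives $0M, deviation gives −$2M → loss $2M.
$204M: same outcome either way → loss $0M.
Maximum loss: $127M.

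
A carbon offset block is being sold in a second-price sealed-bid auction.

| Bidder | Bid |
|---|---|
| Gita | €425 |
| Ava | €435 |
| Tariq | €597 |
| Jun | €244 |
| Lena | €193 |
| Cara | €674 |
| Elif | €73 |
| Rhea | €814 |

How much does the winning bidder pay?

€674

Highest bid: Rhea at €814, so Rhea wins.
Second-highest bid: Cara at €674 — that is the price the winner pays.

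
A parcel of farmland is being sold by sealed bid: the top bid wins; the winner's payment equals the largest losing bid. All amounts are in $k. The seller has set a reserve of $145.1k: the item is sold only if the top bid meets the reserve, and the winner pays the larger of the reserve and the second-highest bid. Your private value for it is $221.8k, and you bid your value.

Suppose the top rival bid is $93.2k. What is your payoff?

$76.7k

Your bid $221.8k is the highest and exceeds the reserve.
Price = max(second-highest bid, reserve) = max($93.2k, $145.1k) = $145.1k.
Payoff = $221.8k − $145.1k = $76.7k.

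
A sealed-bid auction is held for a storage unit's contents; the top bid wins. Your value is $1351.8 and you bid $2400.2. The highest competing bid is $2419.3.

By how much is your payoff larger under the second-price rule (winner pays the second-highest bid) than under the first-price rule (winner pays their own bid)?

Your bid $2400.2 is below $2419.3, so you lose under either rule.
Payoff is $0 in both cases; difference = $0.

$0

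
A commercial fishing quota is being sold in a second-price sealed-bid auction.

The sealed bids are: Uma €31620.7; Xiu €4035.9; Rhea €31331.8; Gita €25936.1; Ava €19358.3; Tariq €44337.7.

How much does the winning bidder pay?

Highest bid: Tariq at €44337.7, so Tariq wins.
Second-highest bid: Uma at €31620.7 — that is the price the winner pays.

€31620.7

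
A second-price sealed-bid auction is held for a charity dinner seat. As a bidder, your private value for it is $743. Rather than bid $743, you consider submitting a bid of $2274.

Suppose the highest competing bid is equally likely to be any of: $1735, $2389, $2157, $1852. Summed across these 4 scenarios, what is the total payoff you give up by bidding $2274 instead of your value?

$3515

The deviation costs you only when the competing bid falls strictly between $743 and $2274; elsewhere both bids give the same outcome.
$1735: truthful payoff $0, deviation payoff −$992 → loss $992.
$2389: outcomes coincide → loss $0.
$2157: truthful payoff $0, deviation payoff −$1414 → loss $1414.
$1852: truthful payoff $0, deviation payoff −$1109 → loss $1109.
Total loss = $992 + $1414 + $1109 = $3515.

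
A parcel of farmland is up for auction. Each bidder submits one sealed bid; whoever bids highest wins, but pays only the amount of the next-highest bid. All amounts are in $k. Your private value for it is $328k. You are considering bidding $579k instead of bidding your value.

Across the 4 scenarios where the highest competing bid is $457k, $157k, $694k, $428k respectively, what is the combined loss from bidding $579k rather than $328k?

$229k

The deviation costs you only when the competing bid falls strictly between $328k and $579k; elsewhere both bids give the same outcome.
$457k: truthful payoff $0k, deviation payoff −$129k → loss $129k.
$157k: outcomes coincide → loss $0k.
$694k: outcomes coincide → loss $0k.
$428k: truthful payoff $0k, deviation payoff −$100k → loss $100k.
Total loss = $129k + $100k = $229k.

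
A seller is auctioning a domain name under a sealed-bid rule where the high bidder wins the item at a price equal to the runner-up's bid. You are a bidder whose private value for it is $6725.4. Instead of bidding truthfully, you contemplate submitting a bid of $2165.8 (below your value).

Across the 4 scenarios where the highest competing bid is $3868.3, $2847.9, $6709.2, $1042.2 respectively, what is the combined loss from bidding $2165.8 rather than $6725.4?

The deviation costs you only when the competing bid falls strictly between $2165.8 and $6725.4; elsewhere both bids give the same outcome.
$3868.3: truthful payoff $2857.1, deviation payoff $0 → loss $2857.1.
$2847.9: truthful payoff $3877.5, deviation payoff $0 → loss $3877.5.
$6709.2: truthful payoff $16.2, deviation payoff $0 → loss $16.2.
$1042.2: outcomes coincide → loss $0.
Total loss = $2857.1 + $3877.5 + $16.2 = $6750.8.

$6750.8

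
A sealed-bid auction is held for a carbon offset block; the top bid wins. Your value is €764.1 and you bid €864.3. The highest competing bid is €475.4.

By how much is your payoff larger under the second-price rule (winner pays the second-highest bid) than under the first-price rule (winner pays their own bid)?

You have the highest bid, so you win under either rule.
Second-price: pay €475.4 → payoff €288.7.
First-price: pay your own bid €864.3 → payoff −€100.2.
Difference = €288.7 − (−€100.2) = €388.9.

€388.9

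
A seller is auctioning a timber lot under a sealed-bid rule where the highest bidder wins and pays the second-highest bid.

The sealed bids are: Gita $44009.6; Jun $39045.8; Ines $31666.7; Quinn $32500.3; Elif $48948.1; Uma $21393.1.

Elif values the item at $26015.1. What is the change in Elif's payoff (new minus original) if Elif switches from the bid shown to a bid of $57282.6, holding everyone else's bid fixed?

The highest bid among the other bidders is $44009.6; Elif's bid doesn't change that.
Original bid $48948.1: Elif is highest, pays the top rival bid $44009.6; payoff $26015.1 − $44009.6 = −$17994.5.
Alternative bid $57282.6: Elif is highest, pays the top rival bid $44009.6; payoff $26015.1 − $44009.6 = −$17994.5.
Change in payoff = −$17994.5 − (−$17994.5) = $0.

$0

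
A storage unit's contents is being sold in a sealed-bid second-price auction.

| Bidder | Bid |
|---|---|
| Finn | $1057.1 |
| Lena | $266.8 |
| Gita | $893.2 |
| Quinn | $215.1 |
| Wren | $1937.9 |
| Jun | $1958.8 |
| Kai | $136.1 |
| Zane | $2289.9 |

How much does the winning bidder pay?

$1958.8

Highest bid: Zane at $2289.9, so Zane wins.
Second-highest bid: Jun at $1958.8 — that is the price the winner pays.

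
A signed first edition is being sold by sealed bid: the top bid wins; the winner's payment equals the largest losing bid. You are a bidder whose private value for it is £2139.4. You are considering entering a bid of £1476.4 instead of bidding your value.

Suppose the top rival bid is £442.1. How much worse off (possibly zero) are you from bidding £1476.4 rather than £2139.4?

£0

Bidding your value £2139.4: you win (since £2139.4 > £442.1) and pay £442.1. Payoff £1697.3.
Bidding £1476.4: you win and pay £442.1. Payoff £2139.4 − £442.1 = £1697.3.
Difference = £1697.3 − £1697.3 = £0; both bids lead to the same outcome because the competing bid is below both your value and your alternative bid.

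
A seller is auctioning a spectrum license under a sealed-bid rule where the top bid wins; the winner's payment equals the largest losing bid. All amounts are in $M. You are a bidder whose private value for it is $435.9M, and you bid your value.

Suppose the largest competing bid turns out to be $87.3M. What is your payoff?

$348.6M

Your bid $435.9M exceeds the highest competing bid $87.3M, so you win.
In a second-price auction the winner pays the second-highest bid, $87.3M.
Payoff = value − price = $435.9M − $87.3M = $348.6M.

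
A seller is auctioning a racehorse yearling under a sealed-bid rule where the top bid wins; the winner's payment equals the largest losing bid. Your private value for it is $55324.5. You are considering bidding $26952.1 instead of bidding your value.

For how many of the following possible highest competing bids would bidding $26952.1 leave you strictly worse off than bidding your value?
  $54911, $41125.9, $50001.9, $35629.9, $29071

The deviation hurts exactly when the highest competing bid lies strictly between $26952.1 and $55324.5 — underbidding then forfeits a profitable win.
$54911: inside the interval → strictly worse (loss $413.5).
$41125.9: inside the interval → strictly worse (loss $14198.6).
$50001.9: inside the interval → strictly worse (loss $5322.6).
$35629.9: inside the interval → strictly worse (loss $19694.6).
$29071: inside the interval → strictly worse (loss $26253.5).
Count: 5.

5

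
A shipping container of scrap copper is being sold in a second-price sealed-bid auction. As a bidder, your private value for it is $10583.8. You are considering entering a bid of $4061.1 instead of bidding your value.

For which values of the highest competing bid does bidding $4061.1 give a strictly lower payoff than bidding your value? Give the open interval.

If the competing bid is below $4061.1, both bids win at the same price — no difference.
If it is above $10583.8, both bids lose — no difference.
If it lies strictly between $4061.1 and $10583.8, bidding your value wins at a price below your value (positive payoff) while bidding $4061.1 loses (payoff 0).
So the deviation strictly hurts on the open interval ($4061.1, $10583.8).
Because the price is fixed by the runner-up's bid, deviating from your value can only change a good outcome into a bad one — never the reverse.

($4061.1, $10583.8)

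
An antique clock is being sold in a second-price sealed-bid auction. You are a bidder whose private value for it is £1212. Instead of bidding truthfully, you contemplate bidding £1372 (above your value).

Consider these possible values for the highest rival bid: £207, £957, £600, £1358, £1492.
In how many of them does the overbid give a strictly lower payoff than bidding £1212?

The deviation hurts exactly when the highest competing bid lies strictly between £1212 and £1372 — overbidding then wins at a price above your value.
£207: below both → same outcome either way.
£957: below both → same outcome either way.
£600: below both → same outcome either way.
£1358: inside the interval → strictly worse (loss £146).
£1492: above both → same outcome either way.
Count: 1.

1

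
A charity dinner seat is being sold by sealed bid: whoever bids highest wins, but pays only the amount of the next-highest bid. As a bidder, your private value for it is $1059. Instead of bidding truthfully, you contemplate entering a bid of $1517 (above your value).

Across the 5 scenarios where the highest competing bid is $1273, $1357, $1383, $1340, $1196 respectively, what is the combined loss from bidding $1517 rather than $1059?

$1254

The deviation costs you only when the competing bid falls strictly between $1059 and $1517; elsewhere both bids give the same outcome.
$1273: truthful payoff $0, deviation payoff −$214 → loss $214.
$1357: truthful payoff $0, deviation payoff −$298 → loss $298.
$1383: truthful payoff $0, deviation payoff −$324 → loss $324.
$1340: truthful payoff $0, deviation payoff −$281 → loss $281.
$1196: truthful payoff $0, deviation payoff −$137 → loss $137.
Total loss = $214 + $298 + $324 + $281 + $137 = $1254.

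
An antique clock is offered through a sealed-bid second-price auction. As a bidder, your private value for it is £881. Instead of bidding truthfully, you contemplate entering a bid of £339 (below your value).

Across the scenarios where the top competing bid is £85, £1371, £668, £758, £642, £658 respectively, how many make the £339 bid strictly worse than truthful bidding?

The deviation hurts exactly when the highest competing bid lies strictly between £339 and £881 — underbidding then forfeits a profitable win.
£85: below both → same outcome either way.
£1371: above both → same outcome either way.
£668: inside the interval → strictly worse (loss £213).
£758: inside the interval → strictly worse (loss £123).
£642: inside the interval → strictly worse (loss £239).
£658: inside the interval → strictly worse (loss £223).
Count: 4.

4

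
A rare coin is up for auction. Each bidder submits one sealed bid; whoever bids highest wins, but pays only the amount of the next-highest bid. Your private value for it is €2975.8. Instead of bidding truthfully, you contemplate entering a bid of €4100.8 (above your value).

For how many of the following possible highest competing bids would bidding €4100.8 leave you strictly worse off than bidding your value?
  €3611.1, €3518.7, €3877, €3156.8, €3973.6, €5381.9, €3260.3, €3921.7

The deviation hurts exactly when the highest competing bid lies strictly between €2975.8 and €4100.8 — overbidding then wins at a price above your value.
€3611.1: inside the interval → strictly worse (loss €635.3).
€3518.7: inside the interval → strictly worse (loss €542.9).
€3877: inside the interval → strictly worse (loss €901.2).
€3156.8: inside the interval → strictly worse (loss €181).
€3973.6: inside the interval → strictly worse (loss €997.8).
€5381.9: above both → same outcome either way.
€3260.3: inside the interval → strictly worse (loss €284.5).
€3921.7: inside the interval → strictly worse (loss €945.9).
Count: 7.

7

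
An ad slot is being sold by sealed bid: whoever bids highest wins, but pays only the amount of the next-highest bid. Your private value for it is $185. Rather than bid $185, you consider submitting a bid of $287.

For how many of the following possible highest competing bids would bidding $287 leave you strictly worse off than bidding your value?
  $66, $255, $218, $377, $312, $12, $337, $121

The deviation hurts exactly when the highest competing bid lies strictly between $185 and $287 — overbidding then wins at a price above your value.
$66: below both → same outcome either way.
$255: inside the interval → strictly worse (loss $70).
$218: inside the interval → strictly worse (loss $33).
$377: above both → same outcome either way.
$312: above both → same outcome either way.
$12: below both → same outcome either way.
$337: above both → same outcome either way.
$121: below both → same outcome either way.
Count: 2.

2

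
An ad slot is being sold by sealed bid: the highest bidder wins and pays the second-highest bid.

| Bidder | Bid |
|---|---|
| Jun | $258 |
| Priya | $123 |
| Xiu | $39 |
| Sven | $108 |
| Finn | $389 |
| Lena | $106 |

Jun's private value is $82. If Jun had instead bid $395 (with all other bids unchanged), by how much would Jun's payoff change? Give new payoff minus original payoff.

−$307

The highest bid among the other bidders is $389; Jun's bid doesn't change that.
Original bid $258: Jun is not highest (top rival bid is $389); payoff $0.
Alternative bid $395: Jun is highest, pays the top rival bid $389; payoff $82 − $389 = −$307.
Change in payoff = −$307 − ($0) = −$307.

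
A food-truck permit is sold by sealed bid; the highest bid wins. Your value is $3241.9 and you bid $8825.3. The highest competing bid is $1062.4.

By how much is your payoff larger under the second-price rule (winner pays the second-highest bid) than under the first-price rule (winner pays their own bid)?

$7762.9

You have the highest bid, so you win under either rule.
Second-price: pay $1062.4 → payoff $2179.5.
First-price: pay your own bid $8825.3 → payoff −$5583.4.
Difference = $2179.5 − (−$5583.4) = $7762.9.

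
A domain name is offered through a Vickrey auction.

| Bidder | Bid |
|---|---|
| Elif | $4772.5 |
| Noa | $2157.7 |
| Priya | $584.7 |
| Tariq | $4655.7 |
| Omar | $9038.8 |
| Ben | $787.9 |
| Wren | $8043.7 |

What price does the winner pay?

Highest bid: Omar at $9038.8, so Omar wins.
Second-highest bid: Wren at $8043.7 — that is the price the winner pays.

$8043.7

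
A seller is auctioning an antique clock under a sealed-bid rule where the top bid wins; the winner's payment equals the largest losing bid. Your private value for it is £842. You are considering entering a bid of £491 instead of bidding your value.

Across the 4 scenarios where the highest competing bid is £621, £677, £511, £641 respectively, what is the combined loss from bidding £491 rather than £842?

£918

The deviation costs you only when the competing bid falls strictly between £491 and £842; elsewhere both bids give the same outcome.
£621: truthful payoff £221, deviation payoff £0 → loss £221.
£677: truthful payoff £165, deviation payoff £0 → loss £165.
£511: truthful payoff £331, deviation payoff £0 → loss £331.
£641: truthful payoff £201, deviation payoff £0 → loss £201.
Total loss = £221 + £165 + £331 + £201 = £918.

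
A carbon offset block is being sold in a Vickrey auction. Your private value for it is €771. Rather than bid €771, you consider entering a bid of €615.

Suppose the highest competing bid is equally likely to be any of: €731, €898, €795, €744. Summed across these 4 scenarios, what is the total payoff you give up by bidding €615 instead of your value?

The deviation costs you only when the competing bid falls strictly between €615 and €771; elsewhere both bids give the same outcome.
€731: truthful payoff €40, deviation payoff €0 → loss €40.
€898: outcomes coincide → loss €0.
€795: outcomes coincide → loss €0.
€744: truthful payoff €27, deviation payoff €0 → loss €27.
Total loss = €40 + €27 = €67.

€67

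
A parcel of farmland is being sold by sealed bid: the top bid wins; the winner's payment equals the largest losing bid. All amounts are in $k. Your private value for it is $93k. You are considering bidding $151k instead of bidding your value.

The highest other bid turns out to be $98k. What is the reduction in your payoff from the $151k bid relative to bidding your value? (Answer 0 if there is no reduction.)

Bidding your value $93k: you lose (since $93k < $98k). Payoff $0k.
Bidding $151k: you win and pay $98k. Payoff $93k − $98k = −$5k.
The competing bid $98k lies between your value and your inflated bid, so overbidding wins an item priced above your value.
Loss from deviating = $0k − (−$5k) = $5k.
Truthful bidding weakly dominates here: raising your bid can only win items priced above your value, and lowering it can only forfeit items priced below.

$5k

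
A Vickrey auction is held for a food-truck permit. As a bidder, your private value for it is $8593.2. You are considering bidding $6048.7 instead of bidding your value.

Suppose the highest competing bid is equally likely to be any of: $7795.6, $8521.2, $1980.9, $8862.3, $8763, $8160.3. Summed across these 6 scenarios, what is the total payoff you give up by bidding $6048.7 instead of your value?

$1302.5

The deviation costs you only when the competing bid falls strictly between $6048.7 and $8593.2; elsewhere both bids give the same outcome.
$7795.6: truthful payoff $797.6, deviation payoff $0 → loss $797.6.
$8521.2: truthful payoff $72, deviation payoff $0 → loss $72.
$1980.9: outcomes coincide → loss $0.
$8862.3: outcomes coincide → loss $0.
$8763: outcomes coincide → loss $0.
$8160.3: truthful payoff $432.9, deviation payoff $0 → loss $432.9.
Total loss = $797.6 + $72 + $432.9 = $1302.5.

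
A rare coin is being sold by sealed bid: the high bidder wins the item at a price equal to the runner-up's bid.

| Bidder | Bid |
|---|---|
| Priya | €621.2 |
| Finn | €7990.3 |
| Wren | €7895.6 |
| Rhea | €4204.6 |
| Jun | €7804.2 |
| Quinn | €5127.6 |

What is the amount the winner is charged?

€7895.6

Highest bid: Finn at €7990.3, so Finn wins.
Second-highest bid: Wren at €7895.6 — that is the price the winner pays.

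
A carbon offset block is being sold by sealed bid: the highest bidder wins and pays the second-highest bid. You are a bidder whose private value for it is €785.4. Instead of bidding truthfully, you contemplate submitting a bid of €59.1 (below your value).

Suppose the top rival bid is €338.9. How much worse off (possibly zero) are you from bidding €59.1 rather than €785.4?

€446.5

Bidding your value €785.4: you win (since €785.4 > €338.9) and pay €338.9. Payoff €446.5.
Bidding €59.1: you lose. Payoff €0.
The competing bid €338.9 lies between your shaded bid and your value, so underbidding forfeits an item you could have won at a profitable price.
Loss from deviating = €446.5 − (€0) = €446.5.
Truthful bidding weakly dominates here: raising your bid can only win items priced above your value, and lowering it can only forfeit items priced below.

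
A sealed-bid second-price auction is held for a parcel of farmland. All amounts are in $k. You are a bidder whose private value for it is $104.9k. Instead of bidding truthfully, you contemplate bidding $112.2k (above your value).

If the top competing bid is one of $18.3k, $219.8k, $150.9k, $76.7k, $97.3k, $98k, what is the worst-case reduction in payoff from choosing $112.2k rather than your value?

$0k

$18.3k: same outcome either way → loss $0k.
$219.8k: same outcome either way → loss $0k.
$150.9k: same outcome either way → loss $0k.
$76.7k: same outcome either way → loss $0k.
$97.3k: same outcome either way → loss $0k.
$98k: same outcome either way → loss $0k.
Maximum loss: $0k.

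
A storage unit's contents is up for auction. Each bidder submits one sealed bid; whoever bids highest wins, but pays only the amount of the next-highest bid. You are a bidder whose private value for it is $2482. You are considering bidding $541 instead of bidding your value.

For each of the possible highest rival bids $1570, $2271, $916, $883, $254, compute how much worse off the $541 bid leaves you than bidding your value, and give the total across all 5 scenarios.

$4288

The deviation costs you only when the competing bid falls strictly between $541 and $2482; elsewhere both bids give the same outcome.
$1570: truthful payoff $912, deviation payoff $0 → loss $912.
$2271: truthful payoff $211, deviation payoff $0 → loss $211.
$916: truthful payoff $1566, deviation payoff $0 → loss $1566.
$883: truthful payoff $1599, deviation payoff $0 → loss $1599.
$254: outcomes coincide → loss $0.
Total loss = $912 + $211 + $1566 + $1599 = $4288.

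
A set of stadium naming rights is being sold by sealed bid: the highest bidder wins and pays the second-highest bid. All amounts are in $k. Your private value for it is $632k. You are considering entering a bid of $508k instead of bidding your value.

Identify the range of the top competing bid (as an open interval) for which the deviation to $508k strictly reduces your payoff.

If the competing bid is below $508k, both bids win at the same price — no difference.
If it is above $632k, both bids lose — no difference.
If it lies strictly between $508k and $632k, bidding your value wins at a price below your value (positive payoff) while bidding $508k loses (payoff 0).
So the deviation strictly hurts on the open interval ($508k, $632k).

($508k, $632k)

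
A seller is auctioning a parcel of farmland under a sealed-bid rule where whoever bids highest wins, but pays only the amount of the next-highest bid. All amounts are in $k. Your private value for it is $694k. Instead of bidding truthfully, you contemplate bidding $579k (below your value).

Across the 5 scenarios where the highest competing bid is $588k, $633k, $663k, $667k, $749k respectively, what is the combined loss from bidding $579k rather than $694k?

$225k

The deviation costs you only when the competing bid falls strictly between $579k and $694k; elsewhere both bids give the same outcome.
$588k: truthful payoff $106k, deviation payoff $0k → loss $106k.
$633k: truthful payoff $61k, deviation payoff $0k → loss $61k.
$663k: truthful payoff $31k, deviation payoff $0k → loss $31k.
$667k: truthful payoff $27k, deviation payoff $0k → loss $27k.
$749k: outcomes coincide → loss $0k.
Total loss = $106k + $61k + $31k + $27k = $225k.
Because the price is fixed by the runner-up's bid, deviating from your value can only change a good outcome into a bad one — never the reverse.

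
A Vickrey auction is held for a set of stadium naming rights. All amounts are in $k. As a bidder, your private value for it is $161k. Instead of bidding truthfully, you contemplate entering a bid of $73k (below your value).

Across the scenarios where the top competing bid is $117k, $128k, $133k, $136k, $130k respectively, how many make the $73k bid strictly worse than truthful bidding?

The deviation hurts exactly when the highest competing bid lies strictly between $73k and $161k — underbidding then forfeits a profitable win.
$117k: inside the interval → strictly worse (loss $44k).
$128k: inside the interval → strictly worse (loss $33k).
$133k: inside the interval → strictly worse (loss $28k).
$136k: inside the interval → strictly worse (loss $25k).
$130k: inside the interval → strictly worse (loss $31k).
Count: 5.

5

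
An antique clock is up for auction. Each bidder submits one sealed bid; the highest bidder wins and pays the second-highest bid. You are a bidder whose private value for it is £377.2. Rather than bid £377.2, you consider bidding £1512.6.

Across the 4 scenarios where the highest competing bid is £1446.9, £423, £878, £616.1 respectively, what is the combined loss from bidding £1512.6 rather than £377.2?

£1855.2

The deviation costs you only when the competing bid falls strictly between £377.2 and £1512.6; elsewhere both bids give the same outcome.
£1446.9: truthful payoff £0, deviation payoff −£1069.7 → loss £1069.7.
£423: truthful payoff £0, deviation payoff −£45.8 → loss £45.8.
£878: truthful payoff £0, deviation payoff −£500.8 → loss £500.8.
£616.1: truthful payoff £0, deviation payoff −£238.9 → loss £238.9.
Total loss = £1069.7 + £45.8 + £500.8 + £238.9 = £1855.2.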